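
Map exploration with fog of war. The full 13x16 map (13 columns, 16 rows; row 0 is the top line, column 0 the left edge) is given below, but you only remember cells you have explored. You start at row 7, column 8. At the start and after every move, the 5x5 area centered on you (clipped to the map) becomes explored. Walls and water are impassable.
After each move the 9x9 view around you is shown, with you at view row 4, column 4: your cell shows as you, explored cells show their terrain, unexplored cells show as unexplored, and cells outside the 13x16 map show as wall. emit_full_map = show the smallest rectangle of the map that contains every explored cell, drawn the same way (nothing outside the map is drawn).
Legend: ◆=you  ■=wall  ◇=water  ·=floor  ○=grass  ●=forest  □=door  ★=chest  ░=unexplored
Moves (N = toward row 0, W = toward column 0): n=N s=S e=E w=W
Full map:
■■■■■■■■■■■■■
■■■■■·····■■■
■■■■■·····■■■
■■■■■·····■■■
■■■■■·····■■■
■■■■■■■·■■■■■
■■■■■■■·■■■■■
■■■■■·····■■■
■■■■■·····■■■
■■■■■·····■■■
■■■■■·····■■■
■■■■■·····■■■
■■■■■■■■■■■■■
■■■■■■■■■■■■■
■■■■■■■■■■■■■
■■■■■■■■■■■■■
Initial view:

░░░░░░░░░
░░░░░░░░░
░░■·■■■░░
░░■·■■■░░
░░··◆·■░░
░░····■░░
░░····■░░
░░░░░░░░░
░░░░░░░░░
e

░░░░░░░░■
░░░░░░░░■
░■·■■■■░■
░■·■■■■░■
░···◆■■░■
░····■■░■
░····■■░■
░░░░░░░░■
░░░░░░░░■

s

░░░░░░░░■
░■·■■■■░■
░■·■■■■░■
░····■■░■
░···◆■■░■
░····■■░■
░░···■■░■
░░░░░░░░■
░░░░░░░░■

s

░■·■■■■░■
░■·■■■■░■
░····■■░■
░····■■░■
░···◆■■░■
░░···■■░■
░░···■■░■
░░░░░░░░■
░░░░░░░░■

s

░■·■■■■░■
░····■■░■
░····■■░■
░····■■░■
░░··◆■■░■
░░···■■░■
░░■■■■■░■
░░░░░░░░■
░░░░░░░░■

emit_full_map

■·■■■■
■·■■■■
····■■
····■■
····■■
░··◆■■
░···■■
░■■■■■

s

░····■■░■
░····■■░■
░····■■░■
░░···■■░■
░░··◆■■░■
░░■■■■■░■
░░■■■■■░■
░░░░░░░░■
░░░░░░░░■

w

░░····■■░
░░····■■░
░░····■■░
░░····■■░
░░··◆·■■░
░░■■■■■■░
░░■■■■■■░
░░░░░░░░░
░░░░░░░░░

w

░░░····■■
░░░····■■
░░·····■■
░░·····■■
░░··◆··■■
░░■■■■■■■
░░■■■■■■■
░░░░░░░░░
░░░░░░░░░

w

░░░░····■
░░░░····■
░░■·····■
░░■·····■
░░■·◆···■
░░■■■■■■■
░░■■■■■■■
░░░░░░░░░
░░░░░░░░░

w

░░░░░····
░░░░░····
░░■■·····
░░■■·····
░░■■◆····
░░■■■■■■■
░░■■■■■■■
░░░░░░░░░
░░░░░░░░░

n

░░░░░■·■■
░░░░░····
░░■■·····
░░■■·····
░░■■◆····
░░■■·····
░░■■■■■■■
░░■■■■■■■
░░░░░░░░░

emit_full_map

░░░■·■■■■
░░░■·■■■■
░░░····■■
■■·····■■
■■·····■■
■■◆····■■
■■·····■■
■■■■■■■■■
■■■■■■■■■

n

░░░░░■·■■
░░░░░■·■■
░░■■·····
░░■■·····
░░■■◆····
░░■■·····
░░■■·····
░░■■■■■■■
░░■■■■■■■

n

░░░░░░░░░
░░░░░■·■■
░░■■■■·■■
░░■■·····
░░■■◆····
░░■■·····
░░■■·····
░░■■·····
░░■■■■■■■

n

░░░░░░░░░
░░░░░░░░░
░░■■■■·■■
░░■■■■·■■
░░■■◆····
░░■■·····
░░■■·····
░░■■·····
░░■■·····

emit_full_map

■■■■·■■■■
■■■■·■■■■
■■◆····■■
■■·····■■
■■·····■■
■■·····■■
■■·····■■
■■■■■■■■■
■■■■■■■■■


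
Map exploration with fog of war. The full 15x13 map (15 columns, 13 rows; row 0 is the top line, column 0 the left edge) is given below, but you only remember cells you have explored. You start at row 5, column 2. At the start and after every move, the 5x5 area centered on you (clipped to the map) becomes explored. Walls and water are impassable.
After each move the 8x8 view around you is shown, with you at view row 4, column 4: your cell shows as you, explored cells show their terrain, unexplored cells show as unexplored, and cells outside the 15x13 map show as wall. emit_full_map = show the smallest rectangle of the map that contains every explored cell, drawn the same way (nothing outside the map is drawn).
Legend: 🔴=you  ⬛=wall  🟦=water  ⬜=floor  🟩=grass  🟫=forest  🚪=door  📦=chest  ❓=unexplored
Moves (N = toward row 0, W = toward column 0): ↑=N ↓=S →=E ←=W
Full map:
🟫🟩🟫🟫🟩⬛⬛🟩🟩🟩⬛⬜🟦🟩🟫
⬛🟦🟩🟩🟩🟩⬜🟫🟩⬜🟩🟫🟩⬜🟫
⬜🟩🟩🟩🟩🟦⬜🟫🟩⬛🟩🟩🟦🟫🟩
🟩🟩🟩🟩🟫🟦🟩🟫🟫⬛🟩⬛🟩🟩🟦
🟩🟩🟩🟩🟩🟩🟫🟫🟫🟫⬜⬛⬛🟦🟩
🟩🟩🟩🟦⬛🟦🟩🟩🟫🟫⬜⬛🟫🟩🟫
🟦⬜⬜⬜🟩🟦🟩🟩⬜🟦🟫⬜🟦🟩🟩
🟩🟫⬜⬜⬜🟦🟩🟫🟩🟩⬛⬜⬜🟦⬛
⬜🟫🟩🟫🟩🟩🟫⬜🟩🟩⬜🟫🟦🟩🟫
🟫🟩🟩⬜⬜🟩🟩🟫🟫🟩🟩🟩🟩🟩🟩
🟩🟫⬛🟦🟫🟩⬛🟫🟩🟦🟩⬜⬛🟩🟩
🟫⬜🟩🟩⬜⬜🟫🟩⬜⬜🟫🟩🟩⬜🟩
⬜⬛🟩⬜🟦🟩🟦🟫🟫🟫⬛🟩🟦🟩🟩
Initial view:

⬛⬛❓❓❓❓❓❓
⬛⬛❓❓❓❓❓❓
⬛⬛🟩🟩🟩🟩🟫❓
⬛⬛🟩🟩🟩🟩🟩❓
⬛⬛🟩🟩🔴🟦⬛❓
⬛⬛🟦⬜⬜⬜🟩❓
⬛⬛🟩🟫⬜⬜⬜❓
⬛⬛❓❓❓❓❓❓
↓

⬛⬛❓❓❓❓❓❓
⬛⬛🟩🟩🟩🟩🟫❓
⬛⬛🟩🟩🟩🟩🟩❓
⬛⬛🟩🟩🟩🟦⬛❓
⬛⬛🟦⬜🔴⬜🟩❓
⬛⬛🟩🟫⬜⬜⬜❓
⬛⬛⬜🟫🟩🟫🟩❓
⬛⬛❓❓❓❓❓❓

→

⬛❓❓❓❓❓❓❓
⬛🟩🟩🟩🟩🟫❓❓
⬛🟩🟩🟩🟩🟩🟩❓
⬛🟩🟩🟩🟦⬛🟦❓
⬛🟦⬜⬜🔴🟩🟦❓
⬛🟩🟫⬜⬜⬜🟦❓
⬛⬜🟫🟩🟫🟩🟩❓
⬛❓❓❓❓❓❓❓

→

❓❓❓❓❓❓❓❓
🟩🟩🟩🟩🟫❓❓❓
🟩🟩🟩🟩🟩🟩🟫❓
🟩🟩🟩🟦⬛🟦🟩❓
🟦⬜⬜⬜🔴🟦🟩❓
🟩🟫⬜⬜⬜🟦🟩❓
⬜🟫🟩🟫🟩🟩🟫❓
❓❓❓❓❓❓❓❓

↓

🟩🟩🟩🟩🟫❓❓❓
🟩🟩🟩🟩🟩🟩🟫❓
🟩🟩🟩🟦⬛🟦🟩❓
🟦⬜⬜⬜🟩🟦🟩❓
🟩🟫⬜⬜🔴🟦🟩❓
⬜🟫🟩🟫🟩🟩🟫❓
❓❓🟩⬜⬜🟩🟩❓
❓❓❓❓❓❓❓❓

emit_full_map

🟩🟩🟩🟩🟫❓❓
🟩🟩🟩🟩🟩🟩🟫
🟩🟩🟩🟦⬛🟦🟩
🟦⬜⬜⬜🟩🟦🟩
🟩🟫⬜⬜🔴🟦🟩
⬜🟫🟩🟫🟩🟩🟫
❓❓🟩⬜⬜🟩🟩

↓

🟩🟩🟩🟩🟩🟩🟫❓
🟩🟩🟩🟦⬛🟦🟩❓
🟦⬜⬜⬜🟩🟦🟩❓
🟩🟫⬜⬜⬜🟦🟩❓
⬜🟫🟩🟫🔴🟩🟫❓
❓❓🟩⬜⬜🟩🟩❓
❓❓⬛🟦🟫🟩⬛❓
❓❓❓❓❓❓❓❓

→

🟩🟩🟩🟩🟩🟫❓❓
🟩🟩🟦⬛🟦🟩❓❓
⬜⬜⬜🟩🟦🟩🟩❓
🟫⬜⬜⬜🟦🟩🟫❓
🟫🟩🟫🟩🔴🟫⬜❓
❓🟩⬜⬜🟩🟩🟫❓
❓⬛🟦🟫🟩⬛🟫❓
❓❓❓❓❓❓❓❓

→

🟩🟩🟩🟩🟫❓❓❓
🟩🟦⬛🟦🟩❓❓❓
⬜⬜🟩🟦🟩🟩⬜❓
⬜⬜⬜🟦🟩🟫🟩❓
🟩🟫🟩🟩🔴⬜🟩❓
🟩⬜⬜🟩🟩🟫🟫❓
⬛🟦🟫🟩⬛🟫🟩❓
❓❓❓❓❓❓❓❓

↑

🟩🟩🟫❓❓❓❓❓
🟩🟩🟩🟩🟫❓❓❓
🟩🟦⬛🟦🟩🟩🟫❓
⬜⬜🟩🟦🟩🟩⬜❓
⬜⬜⬜🟦🔴🟫🟩❓
🟩🟫🟩🟩🟫⬜🟩❓
🟩⬜⬜🟩🟩🟫🟫❓
⬛🟦🟫🟩⬛🟫🟩❓

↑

❓❓❓❓❓❓❓❓
🟩🟩🟫❓❓❓❓❓
🟩🟩🟩🟩🟫🟫🟫❓
🟩🟦⬛🟦🟩🟩🟫❓
⬜⬜🟩🟦🔴🟩⬜❓
⬜⬜⬜🟦🟩🟫🟩❓
🟩🟫🟩🟩🟫⬜🟩❓
🟩⬜⬜🟩🟩🟫🟫❓

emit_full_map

🟩🟩🟩🟩🟫❓❓❓❓
🟩🟩🟩🟩🟩🟩🟫🟫🟫
🟩🟩🟩🟦⬛🟦🟩🟩🟫
🟦⬜⬜⬜🟩🟦🔴🟩⬜
🟩🟫⬜⬜⬜🟦🟩🟫🟩
⬜🟫🟩🟫🟩🟩🟫⬜🟩
❓❓🟩⬜⬜🟩🟩🟫🟫
❓❓⬛🟦🟫🟩⬛🟫🟩

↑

❓❓❓❓❓❓❓❓
❓❓❓❓❓❓❓❓
🟩🟩🟫🟦🟩🟫🟫❓
🟩🟩🟩🟩🟫🟫🟫❓
🟩🟦⬛🟦🔴🟩🟫❓
⬜⬜🟩🟦🟩🟩⬜❓
⬜⬜⬜🟦🟩🟫🟩❓
🟩🟫🟩🟩🟫⬜🟩❓

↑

❓❓❓❓❓❓❓❓
❓❓❓❓❓❓❓❓
❓❓🟩🟦⬜🟫🟩❓
🟩🟩🟫🟦🟩🟫🟫❓
🟩🟩🟩🟩🔴🟫🟫❓
🟩🟦⬛🟦🟩🟩🟫❓
⬜⬜🟩🟦🟩🟩⬜❓
⬜⬜⬜🟦🟩🟫🟩❓

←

❓❓❓❓❓❓❓❓
❓❓❓❓❓❓❓❓
❓❓🟩🟩🟦⬜🟫🟩
🟩🟩🟩🟫🟦🟩🟫🟫
🟩🟩🟩🟩🔴🟫🟫🟫
🟩🟩🟦⬛🟦🟩🟩🟫
⬜⬜⬜🟩🟦🟩🟩⬜
🟫⬜⬜⬜🟦🟩🟫🟩

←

❓❓❓❓❓❓❓❓
❓❓❓❓❓❓❓❓
❓❓🟩🟩🟩🟦⬜🟫
🟩🟩🟩🟩🟫🟦🟩🟫
🟩🟩🟩🟩🔴🟩🟫🟫
🟩🟩🟩🟦⬛🟦🟩🟩
🟦⬜⬜⬜🟩🟦🟩🟩
🟩🟫⬜⬜⬜🟦🟩🟫

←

⬛❓❓❓❓❓❓❓
⬛❓❓❓❓❓❓❓
⬛❓🟩🟩🟩🟩🟦⬜
⬛🟩🟩🟩🟩🟫🟦🟩
⬛🟩🟩🟩🔴🟩🟩🟫
⬛🟩🟩🟩🟦⬛🟦🟩
⬛🟦⬜⬜⬜🟩🟦🟩
⬛🟩🟫⬜⬜⬜🟦🟩

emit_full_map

❓🟩🟩🟩🟩🟦⬜🟫🟩
🟩🟩🟩🟩🟫🟦🟩🟫🟫
🟩🟩🟩🔴🟩🟩🟫🟫🟫
🟩🟩🟩🟦⬛🟦🟩🟩🟫
🟦⬜⬜⬜🟩🟦🟩🟩⬜
🟩🟫⬜⬜⬜🟦🟩🟫🟩
⬜🟫🟩🟫🟩🟩🟫⬜🟩
❓❓🟩⬜⬜🟩🟩🟫🟫
❓❓⬛🟦🟫🟩⬛🟫🟩

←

⬛⬛❓❓❓❓❓❓
⬛⬛❓❓❓❓❓❓
⬛⬛⬜🟩🟩🟩🟩🟦
⬛⬛🟩🟩🟩🟩🟫🟦
⬛⬛🟩🟩🔴🟩🟩🟩
⬛⬛🟩🟩🟩🟦⬛🟦
⬛⬛🟦⬜⬜⬜🟩🟦
⬛⬛🟩🟫⬜⬜⬜🟦

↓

⬛⬛❓❓❓❓❓❓
⬛⬛⬜🟩🟩🟩🟩🟦
⬛⬛🟩🟩🟩🟩🟫🟦
⬛⬛🟩🟩🟩🟩🟩🟩
⬛⬛🟩🟩🔴🟦⬛🟦
⬛⬛🟦⬜⬜⬜🟩🟦
⬛⬛🟩🟫⬜⬜⬜🟦
⬛⬛⬜🟫🟩🟫🟩🟩

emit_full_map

⬜🟩🟩🟩🟩🟦⬜🟫🟩
🟩🟩🟩🟩🟫🟦🟩🟫🟫
🟩🟩🟩🟩🟩🟩🟫🟫🟫
🟩🟩🔴🟦⬛🟦🟩🟩🟫
🟦⬜⬜⬜🟩🟦🟩🟩⬜
🟩🟫⬜⬜⬜🟦🟩🟫🟩
⬜🟫🟩🟫🟩🟩🟫⬜🟩
❓❓🟩⬜⬜🟩🟩🟫🟫
❓❓⬛🟦🟫🟩⬛🟫🟩


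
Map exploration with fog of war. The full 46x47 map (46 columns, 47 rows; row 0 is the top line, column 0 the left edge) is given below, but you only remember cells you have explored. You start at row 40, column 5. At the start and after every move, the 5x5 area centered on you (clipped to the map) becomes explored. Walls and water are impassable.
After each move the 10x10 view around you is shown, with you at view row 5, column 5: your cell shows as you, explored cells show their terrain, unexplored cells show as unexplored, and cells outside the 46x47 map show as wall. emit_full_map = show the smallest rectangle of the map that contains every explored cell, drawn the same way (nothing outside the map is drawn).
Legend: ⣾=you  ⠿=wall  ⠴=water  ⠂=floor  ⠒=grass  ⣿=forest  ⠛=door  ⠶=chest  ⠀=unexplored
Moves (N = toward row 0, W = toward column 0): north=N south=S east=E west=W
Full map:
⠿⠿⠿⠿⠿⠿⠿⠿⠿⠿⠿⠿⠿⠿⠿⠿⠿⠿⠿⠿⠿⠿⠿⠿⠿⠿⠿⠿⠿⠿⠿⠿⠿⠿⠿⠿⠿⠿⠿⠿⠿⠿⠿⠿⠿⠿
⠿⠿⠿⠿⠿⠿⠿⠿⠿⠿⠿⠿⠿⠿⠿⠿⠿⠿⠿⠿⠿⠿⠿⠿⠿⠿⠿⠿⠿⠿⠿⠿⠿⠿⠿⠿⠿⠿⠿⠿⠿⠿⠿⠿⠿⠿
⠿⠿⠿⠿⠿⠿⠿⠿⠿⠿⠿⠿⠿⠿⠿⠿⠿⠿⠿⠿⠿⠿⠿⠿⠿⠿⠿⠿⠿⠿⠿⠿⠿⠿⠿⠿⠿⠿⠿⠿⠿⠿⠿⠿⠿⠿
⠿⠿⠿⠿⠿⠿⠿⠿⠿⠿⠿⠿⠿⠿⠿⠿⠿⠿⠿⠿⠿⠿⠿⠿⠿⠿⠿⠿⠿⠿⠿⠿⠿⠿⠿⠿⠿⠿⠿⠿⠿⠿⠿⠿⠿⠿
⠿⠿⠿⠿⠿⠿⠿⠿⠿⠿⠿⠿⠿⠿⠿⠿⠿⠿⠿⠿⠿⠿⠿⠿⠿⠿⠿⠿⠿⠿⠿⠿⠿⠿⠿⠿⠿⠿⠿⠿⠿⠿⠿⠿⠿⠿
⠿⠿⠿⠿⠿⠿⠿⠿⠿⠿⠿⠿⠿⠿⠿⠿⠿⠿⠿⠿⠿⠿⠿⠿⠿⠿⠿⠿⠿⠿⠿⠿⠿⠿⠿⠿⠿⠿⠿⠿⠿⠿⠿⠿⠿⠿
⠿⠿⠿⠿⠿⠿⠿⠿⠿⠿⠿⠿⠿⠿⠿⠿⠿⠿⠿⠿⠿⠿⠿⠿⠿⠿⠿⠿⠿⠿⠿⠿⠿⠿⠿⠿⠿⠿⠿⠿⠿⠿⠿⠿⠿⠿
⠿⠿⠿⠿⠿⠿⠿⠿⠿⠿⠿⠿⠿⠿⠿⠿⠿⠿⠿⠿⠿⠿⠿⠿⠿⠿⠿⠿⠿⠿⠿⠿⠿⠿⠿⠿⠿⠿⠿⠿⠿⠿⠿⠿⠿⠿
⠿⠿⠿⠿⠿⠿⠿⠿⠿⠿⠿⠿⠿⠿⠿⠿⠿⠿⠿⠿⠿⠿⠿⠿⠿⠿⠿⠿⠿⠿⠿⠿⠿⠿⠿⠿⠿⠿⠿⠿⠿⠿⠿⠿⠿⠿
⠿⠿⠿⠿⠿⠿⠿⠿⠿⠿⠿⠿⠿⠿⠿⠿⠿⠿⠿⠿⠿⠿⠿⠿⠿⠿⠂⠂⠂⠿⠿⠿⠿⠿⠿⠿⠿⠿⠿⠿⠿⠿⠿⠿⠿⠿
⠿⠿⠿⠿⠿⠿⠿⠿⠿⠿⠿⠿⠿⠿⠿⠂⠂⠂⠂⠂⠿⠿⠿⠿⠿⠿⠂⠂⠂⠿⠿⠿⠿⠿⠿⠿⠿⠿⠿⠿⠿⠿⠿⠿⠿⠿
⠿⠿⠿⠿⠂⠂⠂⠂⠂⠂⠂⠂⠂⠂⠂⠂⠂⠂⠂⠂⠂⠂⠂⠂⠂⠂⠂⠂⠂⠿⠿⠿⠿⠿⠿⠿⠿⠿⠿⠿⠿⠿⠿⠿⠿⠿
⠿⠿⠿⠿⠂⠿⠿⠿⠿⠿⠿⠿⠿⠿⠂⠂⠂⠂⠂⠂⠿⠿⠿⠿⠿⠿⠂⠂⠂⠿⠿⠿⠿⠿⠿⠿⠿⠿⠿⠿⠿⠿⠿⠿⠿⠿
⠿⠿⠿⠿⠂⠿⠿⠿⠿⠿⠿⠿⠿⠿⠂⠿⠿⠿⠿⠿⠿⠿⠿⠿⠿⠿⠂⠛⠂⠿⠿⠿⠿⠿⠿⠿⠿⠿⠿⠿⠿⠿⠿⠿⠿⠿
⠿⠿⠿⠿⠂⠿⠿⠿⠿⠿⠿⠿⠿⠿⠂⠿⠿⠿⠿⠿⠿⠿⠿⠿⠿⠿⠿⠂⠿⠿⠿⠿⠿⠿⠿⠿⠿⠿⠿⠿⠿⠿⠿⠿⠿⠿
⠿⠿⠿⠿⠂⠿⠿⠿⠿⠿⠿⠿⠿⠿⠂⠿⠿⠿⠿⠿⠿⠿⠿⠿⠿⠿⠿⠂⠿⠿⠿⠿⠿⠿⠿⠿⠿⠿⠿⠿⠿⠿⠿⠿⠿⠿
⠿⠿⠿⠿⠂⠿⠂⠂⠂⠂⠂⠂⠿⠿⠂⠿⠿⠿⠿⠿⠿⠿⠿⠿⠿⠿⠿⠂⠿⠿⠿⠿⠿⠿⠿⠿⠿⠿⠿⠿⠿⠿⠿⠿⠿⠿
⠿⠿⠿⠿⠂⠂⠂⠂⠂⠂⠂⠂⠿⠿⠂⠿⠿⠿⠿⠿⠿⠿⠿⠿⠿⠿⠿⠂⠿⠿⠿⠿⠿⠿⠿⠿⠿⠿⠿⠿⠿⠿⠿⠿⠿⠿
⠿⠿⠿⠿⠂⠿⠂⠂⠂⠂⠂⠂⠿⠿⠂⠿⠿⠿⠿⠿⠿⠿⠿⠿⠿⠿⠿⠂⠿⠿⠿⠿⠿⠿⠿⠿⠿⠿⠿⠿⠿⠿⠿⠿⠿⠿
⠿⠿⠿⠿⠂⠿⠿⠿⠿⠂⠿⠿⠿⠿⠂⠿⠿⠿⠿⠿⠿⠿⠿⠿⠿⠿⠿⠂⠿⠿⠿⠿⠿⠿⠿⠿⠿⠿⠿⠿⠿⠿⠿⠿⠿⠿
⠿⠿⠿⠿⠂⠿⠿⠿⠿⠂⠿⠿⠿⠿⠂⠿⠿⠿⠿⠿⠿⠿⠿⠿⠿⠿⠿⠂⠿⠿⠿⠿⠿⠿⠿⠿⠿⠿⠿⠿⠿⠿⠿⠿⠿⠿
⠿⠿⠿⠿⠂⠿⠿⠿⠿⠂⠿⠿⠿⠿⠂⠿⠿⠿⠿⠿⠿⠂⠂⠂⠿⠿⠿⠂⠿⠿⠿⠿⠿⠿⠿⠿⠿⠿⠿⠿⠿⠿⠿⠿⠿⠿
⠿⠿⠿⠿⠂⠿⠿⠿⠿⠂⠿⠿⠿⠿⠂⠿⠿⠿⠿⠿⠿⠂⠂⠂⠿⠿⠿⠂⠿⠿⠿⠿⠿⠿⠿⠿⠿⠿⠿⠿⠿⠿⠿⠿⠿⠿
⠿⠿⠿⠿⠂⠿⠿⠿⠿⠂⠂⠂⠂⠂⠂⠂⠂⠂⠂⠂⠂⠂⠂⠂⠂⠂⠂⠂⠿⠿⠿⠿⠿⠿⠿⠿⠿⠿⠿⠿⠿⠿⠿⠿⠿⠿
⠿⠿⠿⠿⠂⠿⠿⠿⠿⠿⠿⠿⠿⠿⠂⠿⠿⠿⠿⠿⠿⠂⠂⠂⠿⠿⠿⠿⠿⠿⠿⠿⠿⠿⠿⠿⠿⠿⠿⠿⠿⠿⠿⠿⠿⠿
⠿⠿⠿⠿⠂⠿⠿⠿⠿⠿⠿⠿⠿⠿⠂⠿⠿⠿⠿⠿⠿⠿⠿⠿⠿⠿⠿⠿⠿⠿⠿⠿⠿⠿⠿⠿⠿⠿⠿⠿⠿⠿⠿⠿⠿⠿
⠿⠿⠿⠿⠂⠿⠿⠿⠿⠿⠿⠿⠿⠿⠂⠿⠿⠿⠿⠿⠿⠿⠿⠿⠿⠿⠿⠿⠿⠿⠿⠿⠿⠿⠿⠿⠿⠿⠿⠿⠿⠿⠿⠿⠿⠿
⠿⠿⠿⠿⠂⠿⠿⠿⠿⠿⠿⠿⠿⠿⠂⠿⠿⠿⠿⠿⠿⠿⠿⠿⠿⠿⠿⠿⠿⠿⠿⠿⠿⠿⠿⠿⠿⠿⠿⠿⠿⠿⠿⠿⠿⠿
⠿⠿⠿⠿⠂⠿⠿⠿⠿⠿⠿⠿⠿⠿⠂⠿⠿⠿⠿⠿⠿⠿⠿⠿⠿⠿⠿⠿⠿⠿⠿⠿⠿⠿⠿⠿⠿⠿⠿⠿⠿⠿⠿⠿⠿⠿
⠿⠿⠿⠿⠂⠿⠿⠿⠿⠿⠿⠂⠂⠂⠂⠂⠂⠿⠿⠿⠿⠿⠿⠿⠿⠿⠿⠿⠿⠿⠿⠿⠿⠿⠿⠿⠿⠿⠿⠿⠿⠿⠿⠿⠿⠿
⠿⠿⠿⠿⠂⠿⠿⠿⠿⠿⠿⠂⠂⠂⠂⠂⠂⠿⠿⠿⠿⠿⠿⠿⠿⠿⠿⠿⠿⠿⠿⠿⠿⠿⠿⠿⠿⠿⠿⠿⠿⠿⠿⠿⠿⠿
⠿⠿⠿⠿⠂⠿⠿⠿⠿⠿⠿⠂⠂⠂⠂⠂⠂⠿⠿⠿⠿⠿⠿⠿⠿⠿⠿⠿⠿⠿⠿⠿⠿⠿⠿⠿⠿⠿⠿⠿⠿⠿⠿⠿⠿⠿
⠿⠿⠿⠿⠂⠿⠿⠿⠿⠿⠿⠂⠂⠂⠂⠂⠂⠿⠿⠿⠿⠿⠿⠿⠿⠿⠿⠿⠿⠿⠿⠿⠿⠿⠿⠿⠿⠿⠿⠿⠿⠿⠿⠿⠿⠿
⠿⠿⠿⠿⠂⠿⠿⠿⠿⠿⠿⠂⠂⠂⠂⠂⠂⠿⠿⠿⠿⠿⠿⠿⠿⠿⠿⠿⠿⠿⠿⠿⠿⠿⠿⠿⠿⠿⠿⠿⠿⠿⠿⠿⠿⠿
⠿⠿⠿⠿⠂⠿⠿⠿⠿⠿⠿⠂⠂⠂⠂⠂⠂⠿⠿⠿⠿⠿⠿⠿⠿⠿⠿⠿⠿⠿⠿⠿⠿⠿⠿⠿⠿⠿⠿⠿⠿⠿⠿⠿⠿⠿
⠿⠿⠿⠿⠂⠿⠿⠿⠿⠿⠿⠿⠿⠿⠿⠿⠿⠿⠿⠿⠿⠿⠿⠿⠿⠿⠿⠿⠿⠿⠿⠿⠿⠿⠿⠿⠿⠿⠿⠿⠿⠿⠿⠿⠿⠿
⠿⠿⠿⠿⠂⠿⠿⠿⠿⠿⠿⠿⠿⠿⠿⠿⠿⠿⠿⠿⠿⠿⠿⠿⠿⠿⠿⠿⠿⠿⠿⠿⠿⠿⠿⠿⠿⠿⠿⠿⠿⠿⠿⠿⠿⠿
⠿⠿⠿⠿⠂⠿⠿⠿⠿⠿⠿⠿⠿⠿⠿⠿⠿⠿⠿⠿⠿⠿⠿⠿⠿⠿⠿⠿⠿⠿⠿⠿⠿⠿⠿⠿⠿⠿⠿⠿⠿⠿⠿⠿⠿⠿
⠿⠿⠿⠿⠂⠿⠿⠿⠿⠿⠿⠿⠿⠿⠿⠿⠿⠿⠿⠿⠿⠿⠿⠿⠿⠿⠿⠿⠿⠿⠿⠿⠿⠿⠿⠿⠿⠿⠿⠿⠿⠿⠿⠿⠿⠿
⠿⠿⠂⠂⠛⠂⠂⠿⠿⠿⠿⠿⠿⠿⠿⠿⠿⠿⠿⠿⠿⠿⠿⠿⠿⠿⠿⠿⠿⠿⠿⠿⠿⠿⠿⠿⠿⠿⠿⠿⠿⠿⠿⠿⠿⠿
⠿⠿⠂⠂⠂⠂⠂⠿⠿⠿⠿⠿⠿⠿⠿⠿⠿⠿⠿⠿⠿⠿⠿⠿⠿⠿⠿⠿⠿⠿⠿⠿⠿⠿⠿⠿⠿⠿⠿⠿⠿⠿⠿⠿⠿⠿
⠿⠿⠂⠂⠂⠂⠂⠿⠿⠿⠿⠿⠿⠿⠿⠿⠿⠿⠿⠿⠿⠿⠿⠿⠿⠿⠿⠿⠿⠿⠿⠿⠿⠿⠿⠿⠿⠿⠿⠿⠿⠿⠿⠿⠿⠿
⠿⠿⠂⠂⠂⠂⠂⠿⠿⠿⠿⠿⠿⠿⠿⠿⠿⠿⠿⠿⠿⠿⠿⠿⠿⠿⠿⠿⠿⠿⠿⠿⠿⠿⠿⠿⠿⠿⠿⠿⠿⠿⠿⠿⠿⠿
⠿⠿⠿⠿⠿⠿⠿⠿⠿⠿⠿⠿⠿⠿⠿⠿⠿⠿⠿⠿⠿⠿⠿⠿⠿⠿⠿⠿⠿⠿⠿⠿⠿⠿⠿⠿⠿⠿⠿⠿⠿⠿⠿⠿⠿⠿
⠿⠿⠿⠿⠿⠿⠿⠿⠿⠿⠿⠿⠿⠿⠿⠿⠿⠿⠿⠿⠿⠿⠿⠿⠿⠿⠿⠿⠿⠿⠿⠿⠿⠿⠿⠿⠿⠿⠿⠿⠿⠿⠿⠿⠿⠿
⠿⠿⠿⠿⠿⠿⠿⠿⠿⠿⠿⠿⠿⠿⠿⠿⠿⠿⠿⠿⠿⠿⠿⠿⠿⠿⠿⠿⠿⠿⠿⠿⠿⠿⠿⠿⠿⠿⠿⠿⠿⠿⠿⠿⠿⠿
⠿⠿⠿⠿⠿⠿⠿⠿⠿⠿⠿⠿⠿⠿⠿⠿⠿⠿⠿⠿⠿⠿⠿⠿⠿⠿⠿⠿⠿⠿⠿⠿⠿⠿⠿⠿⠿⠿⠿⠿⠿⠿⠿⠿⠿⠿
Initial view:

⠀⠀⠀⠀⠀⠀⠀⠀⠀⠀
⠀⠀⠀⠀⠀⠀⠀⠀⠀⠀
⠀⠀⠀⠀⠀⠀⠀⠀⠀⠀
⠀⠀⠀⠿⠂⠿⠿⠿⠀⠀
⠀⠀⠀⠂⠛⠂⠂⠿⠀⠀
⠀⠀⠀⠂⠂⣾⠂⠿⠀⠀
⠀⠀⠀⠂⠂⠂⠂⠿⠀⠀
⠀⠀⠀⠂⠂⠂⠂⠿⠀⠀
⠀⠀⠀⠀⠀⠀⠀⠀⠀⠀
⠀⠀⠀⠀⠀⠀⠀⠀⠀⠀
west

⠿⠀⠀⠀⠀⠀⠀⠀⠀⠀
⠿⠀⠀⠀⠀⠀⠀⠀⠀⠀
⠿⠀⠀⠀⠀⠀⠀⠀⠀⠀
⠿⠀⠀⠿⠿⠂⠿⠿⠿⠀
⠿⠀⠀⠂⠂⠛⠂⠂⠿⠀
⠿⠀⠀⠂⠂⣾⠂⠂⠿⠀
⠿⠀⠀⠂⠂⠂⠂⠂⠿⠀
⠿⠀⠀⠂⠂⠂⠂⠂⠿⠀
⠿⠀⠀⠀⠀⠀⠀⠀⠀⠀
⠿⠀⠀⠀⠀⠀⠀⠀⠀⠀

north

⠿⠀⠀⠀⠀⠀⠀⠀⠀⠀
⠿⠀⠀⠀⠀⠀⠀⠀⠀⠀
⠿⠀⠀⠀⠀⠀⠀⠀⠀⠀
⠿⠀⠀⠿⠿⠂⠿⠿⠀⠀
⠿⠀⠀⠿⠿⠂⠿⠿⠿⠀
⠿⠀⠀⠂⠂⣾⠂⠂⠿⠀
⠿⠀⠀⠂⠂⠂⠂⠂⠿⠀
⠿⠀⠀⠂⠂⠂⠂⠂⠿⠀
⠿⠀⠀⠂⠂⠂⠂⠂⠿⠀
⠿⠀⠀⠀⠀⠀⠀⠀⠀⠀

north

⠿⠀⠀⠀⠀⠀⠀⠀⠀⠀
⠿⠀⠀⠀⠀⠀⠀⠀⠀⠀
⠿⠀⠀⠀⠀⠀⠀⠀⠀⠀
⠿⠀⠀⠿⠿⠂⠿⠿⠀⠀
⠿⠀⠀⠿⠿⠂⠿⠿⠀⠀
⠿⠀⠀⠿⠿⣾⠿⠿⠿⠀
⠿⠀⠀⠂⠂⠛⠂⠂⠿⠀
⠿⠀⠀⠂⠂⠂⠂⠂⠿⠀
⠿⠀⠀⠂⠂⠂⠂⠂⠿⠀
⠿⠀⠀⠂⠂⠂⠂⠂⠿⠀

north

⠿⠀⠀⠀⠀⠀⠀⠀⠀⠀
⠿⠀⠀⠀⠀⠀⠀⠀⠀⠀
⠿⠀⠀⠀⠀⠀⠀⠀⠀⠀
⠿⠀⠀⠿⠿⠂⠿⠿⠀⠀
⠿⠀⠀⠿⠿⠂⠿⠿⠀⠀
⠿⠀⠀⠿⠿⣾⠿⠿⠀⠀
⠿⠀⠀⠿⠿⠂⠿⠿⠿⠀
⠿⠀⠀⠂⠂⠛⠂⠂⠿⠀
⠿⠀⠀⠂⠂⠂⠂⠂⠿⠀
⠿⠀⠀⠂⠂⠂⠂⠂⠿⠀

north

⠿⠀⠀⠀⠀⠀⠀⠀⠀⠀
⠿⠀⠀⠀⠀⠀⠀⠀⠀⠀
⠿⠀⠀⠀⠀⠀⠀⠀⠀⠀
⠿⠀⠀⠿⠿⠂⠿⠿⠀⠀
⠿⠀⠀⠿⠿⠂⠿⠿⠀⠀
⠿⠀⠀⠿⠿⣾⠿⠿⠀⠀
⠿⠀⠀⠿⠿⠂⠿⠿⠀⠀
⠿⠀⠀⠿⠿⠂⠿⠿⠿⠀
⠿⠀⠀⠂⠂⠛⠂⠂⠿⠀
⠿⠀⠀⠂⠂⠂⠂⠂⠿⠀

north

⠿⠀⠀⠀⠀⠀⠀⠀⠀⠀
⠿⠀⠀⠀⠀⠀⠀⠀⠀⠀
⠿⠀⠀⠀⠀⠀⠀⠀⠀⠀
⠿⠀⠀⠿⠿⠂⠿⠿⠀⠀
⠿⠀⠀⠿⠿⠂⠿⠿⠀⠀
⠿⠀⠀⠿⠿⣾⠿⠿⠀⠀
⠿⠀⠀⠿⠿⠂⠿⠿⠀⠀
⠿⠀⠀⠿⠿⠂⠿⠿⠀⠀
⠿⠀⠀⠿⠿⠂⠿⠿⠿⠀
⠿⠀⠀⠂⠂⠛⠂⠂⠿⠀

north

⠿⠀⠀⠀⠀⠀⠀⠀⠀⠀
⠿⠀⠀⠀⠀⠀⠀⠀⠀⠀
⠿⠀⠀⠀⠀⠀⠀⠀⠀⠀
⠿⠀⠀⠿⠿⠂⠿⠿⠀⠀
⠿⠀⠀⠿⠿⠂⠿⠿⠀⠀
⠿⠀⠀⠿⠿⣾⠿⠿⠀⠀
⠿⠀⠀⠿⠿⠂⠿⠿⠀⠀
⠿⠀⠀⠿⠿⠂⠿⠿⠀⠀
⠿⠀⠀⠿⠿⠂⠿⠿⠀⠀
⠿⠀⠀⠿⠿⠂⠿⠿⠿⠀

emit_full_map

⠿⠿⠂⠿⠿⠀
⠿⠿⠂⠿⠿⠀
⠿⠿⣾⠿⠿⠀
⠿⠿⠂⠿⠿⠀
⠿⠿⠂⠿⠿⠀
⠿⠿⠂⠿⠿⠀
⠿⠿⠂⠿⠿⠿
⠂⠂⠛⠂⠂⠿
⠂⠂⠂⠂⠂⠿
⠂⠂⠂⠂⠂⠿
⠂⠂⠂⠂⠂⠿

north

⠿⠀⠀⠀⠀⠀⠀⠀⠀⠀
⠿⠀⠀⠀⠀⠀⠀⠀⠀⠀
⠿⠀⠀⠀⠀⠀⠀⠀⠀⠀
⠿⠀⠀⠿⠿⠂⠿⠿⠀⠀
⠿⠀⠀⠿⠿⠂⠿⠿⠀⠀
⠿⠀⠀⠿⠿⣾⠿⠿⠀⠀
⠿⠀⠀⠿⠿⠂⠿⠿⠀⠀
⠿⠀⠀⠿⠿⠂⠿⠿⠀⠀
⠿⠀⠀⠿⠿⠂⠿⠿⠀⠀
⠿⠀⠀⠿⠿⠂⠿⠿⠀⠀

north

⠿⠀⠀⠀⠀⠀⠀⠀⠀⠀
⠿⠀⠀⠀⠀⠀⠀⠀⠀⠀
⠿⠀⠀⠀⠀⠀⠀⠀⠀⠀
⠿⠀⠀⠿⠿⠂⠿⠿⠀⠀
⠿⠀⠀⠿⠿⠂⠿⠿⠀⠀
⠿⠀⠀⠿⠿⣾⠿⠿⠀⠀
⠿⠀⠀⠿⠿⠂⠿⠿⠀⠀
⠿⠀⠀⠿⠿⠂⠿⠿⠀⠀
⠿⠀⠀⠿⠿⠂⠿⠿⠀⠀
⠿⠀⠀⠿⠿⠂⠿⠿⠀⠀

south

⠿⠀⠀⠀⠀⠀⠀⠀⠀⠀
⠿⠀⠀⠀⠀⠀⠀⠀⠀⠀
⠿⠀⠀⠿⠿⠂⠿⠿⠀⠀
⠿⠀⠀⠿⠿⠂⠿⠿⠀⠀
⠿⠀⠀⠿⠿⠂⠿⠿⠀⠀
⠿⠀⠀⠿⠿⣾⠿⠿⠀⠀
⠿⠀⠀⠿⠿⠂⠿⠿⠀⠀
⠿⠀⠀⠿⠿⠂⠿⠿⠀⠀
⠿⠀⠀⠿⠿⠂⠿⠿⠀⠀
⠿⠀⠀⠿⠿⠂⠿⠿⠀⠀


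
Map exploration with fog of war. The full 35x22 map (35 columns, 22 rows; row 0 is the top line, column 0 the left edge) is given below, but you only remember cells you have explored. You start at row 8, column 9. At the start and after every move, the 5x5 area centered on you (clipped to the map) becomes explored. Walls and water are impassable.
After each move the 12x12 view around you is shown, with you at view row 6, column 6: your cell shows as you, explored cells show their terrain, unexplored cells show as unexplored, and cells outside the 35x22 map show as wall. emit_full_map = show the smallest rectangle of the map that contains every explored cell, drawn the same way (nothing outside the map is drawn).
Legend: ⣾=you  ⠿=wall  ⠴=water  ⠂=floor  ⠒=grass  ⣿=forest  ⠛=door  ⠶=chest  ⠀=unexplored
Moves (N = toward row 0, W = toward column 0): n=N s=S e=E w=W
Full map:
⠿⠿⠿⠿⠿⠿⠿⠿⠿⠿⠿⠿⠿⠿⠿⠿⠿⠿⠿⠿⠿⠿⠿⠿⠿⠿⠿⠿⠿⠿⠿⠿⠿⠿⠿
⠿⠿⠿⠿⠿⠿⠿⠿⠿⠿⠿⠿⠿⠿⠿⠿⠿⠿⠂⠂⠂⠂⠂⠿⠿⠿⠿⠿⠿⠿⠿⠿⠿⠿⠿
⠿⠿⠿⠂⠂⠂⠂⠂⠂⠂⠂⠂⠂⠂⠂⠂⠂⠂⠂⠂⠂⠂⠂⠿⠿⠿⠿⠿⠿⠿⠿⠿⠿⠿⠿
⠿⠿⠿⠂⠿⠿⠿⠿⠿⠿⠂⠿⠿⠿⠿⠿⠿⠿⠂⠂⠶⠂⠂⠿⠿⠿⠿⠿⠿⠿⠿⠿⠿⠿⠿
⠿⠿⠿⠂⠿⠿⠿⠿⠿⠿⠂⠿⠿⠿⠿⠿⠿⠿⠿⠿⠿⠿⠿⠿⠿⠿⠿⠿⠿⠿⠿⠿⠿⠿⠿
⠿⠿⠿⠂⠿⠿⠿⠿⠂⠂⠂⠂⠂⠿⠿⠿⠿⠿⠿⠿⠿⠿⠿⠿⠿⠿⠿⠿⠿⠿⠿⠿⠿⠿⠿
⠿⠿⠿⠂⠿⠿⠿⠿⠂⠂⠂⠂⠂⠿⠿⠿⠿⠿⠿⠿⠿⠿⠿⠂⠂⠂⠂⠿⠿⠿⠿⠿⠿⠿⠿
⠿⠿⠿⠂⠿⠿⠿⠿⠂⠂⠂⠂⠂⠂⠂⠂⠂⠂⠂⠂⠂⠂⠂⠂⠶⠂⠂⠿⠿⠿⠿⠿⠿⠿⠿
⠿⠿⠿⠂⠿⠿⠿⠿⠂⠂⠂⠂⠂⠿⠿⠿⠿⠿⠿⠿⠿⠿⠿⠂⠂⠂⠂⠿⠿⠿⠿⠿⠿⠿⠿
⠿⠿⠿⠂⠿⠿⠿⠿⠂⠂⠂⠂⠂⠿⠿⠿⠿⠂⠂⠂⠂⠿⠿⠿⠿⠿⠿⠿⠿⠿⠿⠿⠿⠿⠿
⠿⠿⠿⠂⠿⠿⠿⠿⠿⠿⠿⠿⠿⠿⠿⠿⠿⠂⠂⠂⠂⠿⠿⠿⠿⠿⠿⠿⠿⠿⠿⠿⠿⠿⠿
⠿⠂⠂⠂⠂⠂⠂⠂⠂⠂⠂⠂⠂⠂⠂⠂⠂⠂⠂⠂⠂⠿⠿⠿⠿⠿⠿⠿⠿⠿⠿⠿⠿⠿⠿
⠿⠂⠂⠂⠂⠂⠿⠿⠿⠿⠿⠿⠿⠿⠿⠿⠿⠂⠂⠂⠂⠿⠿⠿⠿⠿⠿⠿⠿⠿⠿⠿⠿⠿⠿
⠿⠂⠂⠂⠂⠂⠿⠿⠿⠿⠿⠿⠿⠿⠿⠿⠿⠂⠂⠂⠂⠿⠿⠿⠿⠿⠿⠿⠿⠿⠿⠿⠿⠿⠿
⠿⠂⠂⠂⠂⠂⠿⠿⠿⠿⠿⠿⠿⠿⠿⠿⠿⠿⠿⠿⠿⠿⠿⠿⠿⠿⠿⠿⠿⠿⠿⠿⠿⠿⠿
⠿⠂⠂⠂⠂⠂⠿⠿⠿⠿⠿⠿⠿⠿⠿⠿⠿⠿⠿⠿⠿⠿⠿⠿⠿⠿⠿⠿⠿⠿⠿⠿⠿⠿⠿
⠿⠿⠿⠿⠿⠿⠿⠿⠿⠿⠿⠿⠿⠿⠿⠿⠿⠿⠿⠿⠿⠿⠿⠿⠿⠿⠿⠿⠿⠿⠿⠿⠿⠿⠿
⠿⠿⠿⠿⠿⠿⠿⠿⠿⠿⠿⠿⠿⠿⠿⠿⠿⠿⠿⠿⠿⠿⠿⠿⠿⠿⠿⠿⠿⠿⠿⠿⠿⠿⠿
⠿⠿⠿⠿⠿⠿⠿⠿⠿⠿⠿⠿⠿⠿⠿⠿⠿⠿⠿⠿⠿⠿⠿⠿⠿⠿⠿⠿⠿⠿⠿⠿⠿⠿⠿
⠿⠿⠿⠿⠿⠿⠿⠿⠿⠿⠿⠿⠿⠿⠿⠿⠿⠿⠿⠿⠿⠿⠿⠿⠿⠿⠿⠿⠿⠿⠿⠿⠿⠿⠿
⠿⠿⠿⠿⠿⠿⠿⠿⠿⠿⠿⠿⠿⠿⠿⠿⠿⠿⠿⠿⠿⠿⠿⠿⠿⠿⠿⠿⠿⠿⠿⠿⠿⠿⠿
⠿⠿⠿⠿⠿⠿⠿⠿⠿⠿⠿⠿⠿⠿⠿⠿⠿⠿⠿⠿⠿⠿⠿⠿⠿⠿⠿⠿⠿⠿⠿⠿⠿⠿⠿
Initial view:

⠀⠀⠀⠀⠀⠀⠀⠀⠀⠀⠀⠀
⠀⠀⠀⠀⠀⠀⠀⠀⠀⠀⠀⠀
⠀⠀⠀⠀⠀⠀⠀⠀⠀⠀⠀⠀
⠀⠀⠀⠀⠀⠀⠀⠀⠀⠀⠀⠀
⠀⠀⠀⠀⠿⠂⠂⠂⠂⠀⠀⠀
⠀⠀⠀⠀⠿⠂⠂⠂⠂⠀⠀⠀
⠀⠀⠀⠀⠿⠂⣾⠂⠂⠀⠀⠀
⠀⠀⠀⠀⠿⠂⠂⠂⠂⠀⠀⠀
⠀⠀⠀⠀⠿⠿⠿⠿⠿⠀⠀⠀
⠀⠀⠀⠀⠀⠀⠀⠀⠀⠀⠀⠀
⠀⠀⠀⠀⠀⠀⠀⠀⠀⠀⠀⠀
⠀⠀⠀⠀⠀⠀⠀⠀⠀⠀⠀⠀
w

⠀⠀⠀⠀⠀⠀⠀⠀⠀⠀⠀⠀
⠀⠀⠀⠀⠀⠀⠀⠀⠀⠀⠀⠀
⠀⠀⠀⠀⠀⠀⠀⠀⠀⠀⠀⠀
⠀⠀⠀⠀⠀⠀⠀⠀⠀⠀⠀⠀
⠀⠀⠀⠀⠿⠿⠂⠂⠂⠂⠀⠀
⠀⠀⠀⠀⠿⠿⠂⠂⠂⠂⠀⠀
⠀⠀⠀⠀⠿⠿⣾⠂⠂⠂⠀⠀
⠀⠀⠀⠀⠿⠿⠂⠂⠂⠂⠀⠀
⠀⠀⠀⠀⠿⠿⠿⠿⠿⠿⠀⠀
⠀⠀⠀⠀⠀⠀⠀⠀⠀⠀⠀⠀
⠀⠀⠀⠀⠀⠀⠀⠀⠀⠀⠀⠀
⠀⠀⠀⠀⠀⠀⠀⠀⠀⠀⠀⠀

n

⠀⠀⠀⠀⠀⠀⠀⠀⠀⠀⠀⠀
⠀⠀⠀⠀⠀⠀⠀⠀⠀⠀⠀⠀
⠀⠀⠀⠀⠀⠀⠀⠀⠀⠀⠀⠀
⠀⠀⠀⠀⠀⠀⠀⠀⠀⠀⠀⠀
⠀⠀⠀⠀⠿⠿⠂⠂⠂⠀⠀⠀
⠀⠀⠀⠀⠿⠿⠂⠂⠂⠂⠀⠀
⠀⠀⠀⠀⠿⠿⣾⠂⠂⠂⠀⠀
⠀⠀⠀⠀⠿⠿⠂⠂⠂⠂⠀⠀
⠀⠀⠀⠀⠿⠿⠂⠂⠂⠂⠀⠀
⠀⠀⠀⠀⠿⠿⠿⠿⠿⠿⠀⠀
⠀⠀⠀⠀⠀⠀⠀⠀⠀⠀⠀⠀
⠀⠀⠀⠀⠀⠀⠀⠀⠀⠀⠀⠀

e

⠀⠀⠀⠀⠀⠀⠀⠀⠀⠀⠀⠀
⠀⠀⠀⠀⠀⠀⠀⠀⠀⠀⠀⠀
⠀⠀⠀⠀⠀⠀⠀⠀⠀⠀⠀⠀
⠀⠀⠀⠀⠀⠀⠀⠀⠀⠀⠀⠀
⠀⠀⠀⠿⠿⠂⠂⠂⠂⠀⠀⠀
⠀⠀⠀⠿⠿⠂⠂⠂⠂⠀⠀⠀
⠀⠀⠀⠿⠿⠂⣾⠂⠂⠀⠀⠀
⠀⠀⠀⠿⠿⠂⠂⠂⠂⠀⠀⠀
⠀⠀⠀⠿⠿⠂⠂⠂⠂⠀⠀⠀
⠀⠀⠀⠿⠿⠿⠿⠿⠿⠀⠀⠀
⠀⠀⠀⠀⠀⠀⠀⠀⠀⠀⠀⠀
⠀⠀⠀⠀⠀⠀⠀⠀⠀⠀⠀⠀

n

⠀⠀⠀⠀⠀⠀⠀⠀⠀⠀⠀⠀
⠀⠀⠀⠀⠀⠀⠀⠀⠀⠀⠀⠀
⠀⠀⠀⠀⠀⠀⠀⠀⠀⠀⠀⠀
⠀⠀⠀⠀⠀⠀⠀⠀⠀⠀⠀⠀
⠀⠀⠀⠀⠿⠿⠿⠂⠿⠀⠀⠀
⠀⠀⠀⠿⠿⠂⠂⠂⠂⠀⠀⠀
⠀⠀⠀⠿⠿⠂⣾⠂⠂⠀⠀⠀
⠀⠀⠀⠿⠿⠂⠂⠂⠂⠀⠀⠀
⠀⠀⠀⠿⠿⠂⠂⠂⠂⠀⠀⠀
⠀⠀⠀⠿⠿⠂⠂⠂⠂⠀⠀⠀
⠀⠀⠀⠿⠿⠿⠿⠿⠿⠀⠀⠀
⠀⠀⠀⠀⠀⠀⠀⠀⠀⠀⠀⠀

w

⠀⠀⠀⠀⠀⠀⠀⠀⠀⠀⠀⠀
⠀⠀⠀⠀⠀⠀⠀⠀⠀⠀⠀⠀
⠀⠀⠀⠀⠀⠀⠀⠀⠀⠀⠀⠀
⠀⠀⠀⠀⠀⠀⠀⠀⠀⠀⠀⠀
⠀⠀⠀⠀⠿⠿⠿⠿⠂⠿⠀⠀
⠀⠀⠀⠀⠿⠿⠂⠂⠂⠂⠀⠀
⠀⠀⠀⠀⠿⠿⣾⠂⠂⠂⠀⠀
⠀⠀⠀⠀⠿⠿⠂⠂⠂⠂⠀⠀
⠀⠀⠀⠀⠿⠿⠂⠂⠂⠂⠀⠀
⠀⠀⠀⠀⠿⠿⠂⠂⠂⠂⠀⠀
⠀⠀⠀⠀⠿⠿⠿⠿⠿⠿⠀⠀
⠀⠀⠀⠀⠀⠀⠀⠀⠀⠀⠀⠀

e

⠀⠀⠀⠀⠀⠀⠀⠀⠀⠀⠀⠀
⠀⠀⠀⠀⠀⠀⠀⠀⠀⠀⠀⠀
⠀⠀⠀⠀⠀⠀⠀⠀⠀⠀⠀⠀
⠀⠀⠀⠀⠀⠀⠀⠀⠀⠀⠀⠀
⠀⠀⠀⠿⠿⠿⠿⠂⠿⠀⠀⠀
⠀⠀⠀⠿⠿⠂⠂⠂⠂⠀⠀⠀
⠀⠀⠀⠿⠿⠂⣾⠂⠂⠀⠀⠀
⠀⠀⠀⠿⠿⠂⠂⠂⠂⠀⠀⠀
⠀⠀⠀⠿⠿⠂⠂⠂⠂⠀⠀⠀
⠀⠀⠀⠿⠿⠂⠂⠂⠂⠀⠀⠀
⠀⠀⠀⠿⠿⠿⠿⠿⠿⠀⠀⠀
⠀⠀⠀⠀⠀⠀⠀⠀⠀⠀⠀⠀

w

⠀⠀⠀⠀⠀⠀⠀⠀⠀⠀⠀⠀
⠀⠀⠀⠀⠀⠀⠀⠀⠀⠀⠀⠀
⠀⠀⠀⠀⠀⠀⠀⠀⠀⠀⠀⠀
⠀⠀⠀⠀⠀⠀⠀⠀⠀⠀⠀⠀
⠀⠀⠀⠀⠿⠿⠿⠿⠂⠿⠀⠀
⠀⠀⠀⠀⠿⠿⠂⠂⠂⠂⠀⠀
⠀⠀⠀⠀⠿⠿⣾⠂⠂⠂⠀⠀
⠀⠀⠀⠀⠿⠿⠂⠂⠂⠂⠀⠀
⠀⠀⠀⠀⠿⠿⠂⠂⠂⠂⠀⠀
⠀⠀⠀⠀⠿⠿⠂⠂⠂⠂⠀⠀
⠀⠀⠀⠀⠿⠿⠿⠿⠿⠿⠀⠀
⠀⠀⠀⠀⠀⠀⠀⠀⠀⠀⠀⠀

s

⠀⠀⠀⠀⠀⠀⠀⠀⠀⠀⠀⠀
⠀⠀⠀⠀⠀⠀⠀⠀⠀⠀⠀⠀
⠀⠀⠀⠀⠀⠀⠀⠀⠀⠀⠀⠀
⠀⠀⠀⠀⠿⠿⠿⠿⠂⠿⠀⠀
⠀⠀⠀⠀⠿⠿⠂⠂⠂⠂⠀⠀
⠀⠀⠀⠀⠿⠿⠂⠂⠂⠂⠀⠀
⠀⠀⠀⠀⠿⠿⣾⠂⠂⠂⠀⠀
⠀⠀⠀⠀⠿⠿⠂⠂⠂⠂⠀⠀
⠀⠀⠀⠀⠿⠿⠂⠂⠂⠂⠀⠀
⠀⠀⠀⠀⠿⠿⠿⠿⠿⠿⠀⠀
⠀⠀⠀⠀⠀⠀⠀⠀⠀⠀⠀⠀
⠀⠀⠀⠀⠀⠀⠀⠀⠀⠀⠀⠀

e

⠀⠀⠀⠀⠀⠀⠀⠀⠀⠀⠀⠀
⠀⠀⠀⠀⠀⠀⠀⠀⠀⠀⠀⠀
⠀⠀⠀⠀⠀⠀⠀⠀⠀⠀⠀⠀
⠀⠀⠀⠿⠿⠿⠿⠂⠿⠀⠀⠀
⠀⠀⠀⠿⠿⠂⠂⠂⠂⠀⠀⠀
⠀⠀⠀⠿⠿⠂⠂⠂⠂⠀⠀⠀
⠀⠀⠀⠿⠿⠂⣾⠂⠂⠀⠀⠀
⠀⠀⠀⠿⠿⠂⠂⠂⠂⠀⠀⠀
⠀⠀⠀⠿⠿⠂⠂⠂⠂⠀⠀⠀
⠀⠀⠀⠿⠿⠿⠿⠿⠿⠀⠀⠀
⠀⠀⠀⠀⠀⠀⠀⠀⠀⠀⠀⠀
⠀⠀⠀⠀⠀⠀⠀⠀⠀⠀⠀⠀

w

⠀⠀⠀⠀⠀⠀⠀⠀⠀⠀⠀⠀
⠀⠀⠀⠀⠀⠀⠀⠀⠀⠀⠀⠀
⠀⠀⠀⠀⠀⠀⠀⠀⠀⠀⠀⠀
⠀⠀⠀⠀⠿⠿⠿⠿⠂⠿⠀⠀
⠀⠀⠀⠀⠿⠿⠂⠂⠂⠂⠀⠀
⠀⠀⠀⠀⠿⠿⠂⠂⠂⠂⠀⠀
⠀⠀⠀⠀⠿⠿⣾⠂⠂⠂⠀⠀
⠀⠀⠀⠀⠿⠿⠂⠂⠂⠂⠀⠀
⠀⠀⠀⠀⠿⠿⠂⠂⠂⠂⠀⠀
⠀⠀⠀⠀⠿⠿⠿⠿⠿⠿⠀⠀
⠀⠀⠀⠀⠀⠀⠀⠀⠀⠀⠀⠀
⠀⠀⠀⠀⠀⠀⠀⠀⠀⠀⠀⠀

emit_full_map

⠿⠿⠿⠿⠂⠿
⠿⠿⠂⠂⠂⠂
⠿⠿⠂⠂⠂⠂
⠿⠿⣾⠂⠂⠂
⠿⠿⠂⠂⠂⠂
⠿⠿⠂⠂⠂⠂
⠿⠿⠿⠿⠿⠿

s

⠀⠀⠀⠀⠀⠀⠀⠀⠀⠀⠀⠀
⠀⠀⠀⠀⠀⠀⠀⠀⠀⠀⠀⠀
⠀⠀⠀⠀⠿⠿⠿⠿⠂⠿⠀⠀
⠀⠀⠀⠀⠿⠿⠂⠂⠂⠂⠀⠀
⠀⠀⠀⠀⠿⠿⠂⠂⠂⠂⠀⠀
⠀⠀⠀⠀⠿⠿⠂⠂⠂⠂⠀⠀
⠀⠀⠀⠀⠿⠿⣾⠂⠂⠂⠀⠀
⠀⠀⠀⠀⠿⠿⠂⠂⠂⠂⠀⠀
⠀⠀⠀⠀⠿⠿⠿⠿⠿⠿⠀⠀
⠀⠀⠀⠀⠀⠀⠀⠀⠀⠀⠀⠀
⠀⠀⠀⠀⠀⠀⠀⠀⠀⠀⠀⠀
⠀⠀⠀⠀⠀⠀⠀⠀⠀⠀⠀⠀

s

⠀⠀⠀⠀⠀⠀⠀⠀⠀⠀⠀⠀
⠀⠀⠀⠀⠿⠿⠿⠿⠂⠿⠀⠀
⠀⠀⠀⠀⠿⠿⠂⠂⠂⠂⠀⠀
⠀⠀⠀⠀⠿⠿⠂⠂⠂⠂⠀⠀
⠀⠀⠀⠀⠿⠿⠂⠂⠂⠂⠀⠀
⠀⠀⠀⠀⠿⠿⠂⠂⠂⠂⠀⠀
⠀⠀⠀⠀⠿⠿⣾⠂⠂⠂⠀⠀
⠀⠀⠀⠀⠿⠿⠿⠿⠿⠿⠀⠀
⠀⠀⠀⠀⠂⠂⠂⠂⠂⠀⠀⠀
⠀⠀⠀⠀⠀⠀⠀⠀⠀⠀⠀⠀
⠀⠀⠀⠀⠀⠀⠀⠀⠀⠀⠀⠀
⠀⠀⠀⠀⠀⠀⠀⠀⠀⠀⠀⠀

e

⠀⠀⠀⠀⠀⠀⠀⠀⠀⠀⠀⠀
⠀⠀⠀⠿⠿⠿⠿⠂⠿⠀⠀⠀
⠀⠀⠀⠿⠿⠂⠂⠂⠂⠀⠀⠀
⠀⠀⠀⠿⠿⠂⠂⠂⠂⠀⠀⠀
⠀⠀⠀⠿⠿⠂⠂⠂⠂⠀⠀⠀
⠀⠀⠀⠿⠿⠂⠂⠂⠂⠀⠀⠀
⠀⠀⠀⠿⠿⠂⣾⠂⠂⠀⠀⠀
⠀⠀⠀⠿⠿⠿⠿⠿⠿⠀⠀⠀
⠀⠀⠀⠂⠂⠂⠂⠂⠂⠀⠀⠀
⠀⠀⠀⠀⠀⠀⠀⠀⠀⠀⠀⠀
⠀⠀⠀⠀⠀⠀⠀⠀⠀⠀⠀⠀
⠀⠀⠀⠀⠀⠀⠀⠀⠀⠀⠀⠀

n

⠀⠀⠀⠀⠀⠀⠀⠀⠀⠀⠀⠀
⠀⠀⠀⠀⠀⠀⠀⠀⠀⠀⠀⠀
⠀⠀⠀⠿⠿⠿⠿⠂⠿⠀⠀⠀
⠀⠀⠀⠿⠿⠂⠂⠂⠂⠀⠀⠀
⠀⠀⠀⠿⠿⠂⠂⠂⠂⠀⠀⠀
⠀⠀⠀⠿⠿⠂⠂⠂⠂⠀⠀⠀
⠀⠀⠀⠿⠿⠂⣾⠂⠂⠀⠀⠀
⠀⠀⠀⠿⠿⠂⠂⠂⠂⠀⠀⠀
⠀⠀⠀⠿⠿⠿⠿⠿⠿⠀⠀⠀
⠀⠀⠀⠂⠂⠂⠂⠂⠂⠀⠀⠀
⠀⠀⠀⠀⠀⠀⠀⠀⠀⠀⠀⠀
⠀⠀⠀⠀⠀⠀⠀⠀⠀⠀⠀⠀

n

⠀⠀⠀⠀⠀⠀⠀⠀⠀⠀⠀⠀
⠀⠀⠀⠀⠀⠀⠀⠀⠀⠀⠀⠀
⠀⠀⠀⠀⠀⠀⠀⠀⠀⠀⠀⠀
⠀⠀⠀⠿⠿⠿⠿⠂⠿⠀⠀⠀
⠀⠀⠀⠿⠿⠂⠂⠂⠂⠀⠀⠀
⠀⠀⠀⠿⠿⠂⠂⠂⠂⠀⠀⠀
⠀⠀⠀⠿⠿⠂⣾⠂⠂⠀⠀⠀
⠀⠀⠀⠿⠿⠂⠂⠂⠂⠀⠀⠀
⠀⠀⠀⠿⠿⠂⠂⠂⠂⠀⠀⠀
⠀⠀⠀⠿⠿⠿⠿⠿⠿⠀⠀⠀
⠀⠀⠀⠂⠂⠂⠂⠂⠂⠀⠀⠀
⠀⠀⠀⠀⠀⠀⠀⠀⠀⠀⠀⠀

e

⠀⠀⠀⠀⠀⠀⠀⠀⠀⠀⠀⠀
⠀⠀⠀⠀⠀⠀⠀⠀⠀⠀⠀⠀
⠀⠀⠀⠀⠀⠀⠀⠀⠀⠀⠀⠀
⠀⠀⠿⠿⠿⠿⠂⠿⠀⠀⠀⠀
⠀⠀⠿⠿⠂⠂⠂⠂⠂⠀⠀⠀
⠀⠀⠿⠿⠂⠂⠂⠂⠂⠀⠀⠀
⠀⠀⠿⠿⠂⠂⣾⠂⠂⠀⠀⠀
⠀⠀⠿⠿⠂⠂⠂⠂⠂⠀⠀⠀
⠀⠀⠿⠿⠂⠂⠂⠂⠂⠀⠀⠀
⠀⠀⠿⠿⠿⠿⠿⠿⠀⠀⠀⠀
⠀⠀⠂⠂⠂⠂⠂⠂⠀⠀⠀⠀
⠀⠀⠀⠀⠀⠀⠀⠀⠀⠀⠀⠀

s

⠀⠀⠀⠀⠀⠀⠀⠀⠀⠀⠀⠀
⠀⠀⠀⠀⠀⠀⠀⠀⠀⠀⠀⠀
⠀⠀⠿⠿⠿⠿⠂⠿⠀⠀⠀⠀
⠀⠀⠿⠿⠂⠂⠂⠂⠂⠀⠀⠀
⠀⠀⠿⠿⠂⠂⠂⠂⠂⠀⠀⠀
⠀⠀⠿⠿⠂⠂⠂⠂⠂⠀⠀⠀
⠀⠀⠿⠿⠂⠂⣾⠂⠂⠀⠀⠀
⠀⠀⠿⠿⠂⠂⠂⠂⠂⠀⠀⠀
⠀⠀⠿⠿⠿⠿⠿⠿⠿⠀⠀⠀
⠀⠀⠂⠂⠂⠂⠂⠂⠀⠀⠀⠀
⠀⠀⠀⠀⠀⠀⠀⠀⠀⠀⠀⠀
⠀⠀⠀⠀⠀⠀⠀⠀⠀⠀⠀⠀

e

⠀⠀⠀⠀⠀⠀⠀⠀⠀⠀⠀⠀
⠀⠀⠀⠀⠀⠀⠀⠀⠀⠀⠀⠀
⠀⠿⠿⠿⠿⠂⠿⠀⠀⠀⠀⠀
⠀⠿⠿⠂⠂⠂⠂⠂⠀⠀⠀⠀
⠀⠿⠿⠂⠂⠂⠂⠂⠿⠀⠀⠀
⠀⠿⠿⠂⠂⠂⠂⠂⠂⠀⠀⠀
⠀⠿⠿⠂⠂⠂⣾⠂⠿⠀⠀⠀
⠀⠿⠿⠂⠂⠂⠂⠂⠿⠀⠀⠀
⠀⠿⠿⠿⠿⠿⠿⠿⠿⠀⠀⠀
⠀⠂⠂⠂⠂⠂⠂⠀⠀⠀⠀⠀
⠀⠀⠀⠀⠀⠀⠀⠀⠀⠀⠀⠀
⠀⠀⠀⠀⠀⠀⠀⠀⠀⠀⠀⠀

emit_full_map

⠿⠿⠿⠿⠂⠿⠀⠀
⠿⠿⠂⠂⠂⠂⠂⠀
⠿⠿⠂⠂⠂⠂⠂⠿
⠿⠿⠂⠂⠂⠂⠂⠂
⠿⠿⠂⠂⠂⣾⠂⠿
⠿⠿⠂⠂⠂⠂⠂⠿
⠿⠿⠿⠿⠿⠿⠿⠿
⠂⠂⠂⠂⠂⠂⠀⠀

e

⠀⠀⠀⠀⠀⠀⠀⠀⠀⠀⠀⠀
⠀⠀⠀⠀⠀⠀⠀⠀⠀⠀⠀⠀
⠿⠿⠿⠿⠂⠿⠀⠀⠀⠀⠀⠀
⠿⠿⠂⠂⠂⠂⠂⠀⠀⠀⠀⠀
⠿⠿⠂⠂⠂⠂⠂⠿⠿⠀⠀⠀
⠿⠿⠂⠂⠂⠂⠂⠂⠂⠀⠀⠀
⠿⠿⠂⠂⠂⠂⣾⠿⠿⠀⠀⠀
⠿⠿⠂⠂⠂⠂⠂⠿⠿⠀⠀⠀
⠿⠿⠿⠿⠿⠿⠿⠿⠿⠀⠀⠀
⠂⠂⠂⠂⠂⠂⠀⠀⠀⠀⠀⠀
⠀⠀⠀⠀⠀⠀⠀⠀⠀⠀⠀⠀
⠀⠀⠀⠀⠀⠀⠀⠀⠀⠀⠀⠀

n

⠀⠀⠀⠀⠀⠀⠀⠀⠀⠀⠀⠀
⠀⠀⠀⠀⠀⠀⠀⠀⠀⠀⠀⠀
⠀⠀⠀⠀⠀⠀⠀⠀⠀⠀⠀⠀
⠿⠿⠿⠿⠂⠿⠀⠀⠀⠀⠀⠀
⠿⠿⠂⠂⠂⠂⠂⠿⠿⠀⠀⠀
⠿⠿⠂⠂⠂⠂⠂⠿⠿⠀⠀⠀
⠿⠿⠂⠂⠂⠂⣾⠂⠂⠀⠀⠀
⠿⠿⠂⠂⠂⠂⠂⠿⠿⠀⠀⠀
⠿⠿⠂⠂⠂⠂⠂⠿⠿⠀⠀⠀
⠿⠿⠿⠿⠿⠿⠿⠿⠿⠀⠀⠀
⠂⠂⠂⠂⠂⠂⠀⠀⠀⠀⠀⠀
⠀⠀⠀⠀⠀⠀⠀⠀⠀⠀⠀⠀

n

⠀⠀⠀⠀⠀⠀⠀⠀⠀⠀⠀⠀
⠀⠀⠀⠀⠀⠀⠀⠀⠀⠀⠀⠀
⠀⠀⠀⠀⠀⠀⠀⠀⠀⠀⠀⠀
⠀⠀⠀⠀⠀⠀⠀⠀⠀⠀⠀⠀
⠿⠿⠿⠿⠂⠿⠿⠿⠿⠀⠀⠀
⠿⠿⠂⠂⠂⠂⠂⠿⠿⠀⠀⠀
⠿⠿⠂⠂⠂⠂⣾⠿⠿⠀⠀⠀
⠿⠿⠂⠂⠂⠂⠂⠂⠂⠀⠀⠀
⠿⠿⠂⠂⠂⠂⠂⠿⠿⠀⠀⠀
⠿⠿⠂⠂⠂⠂⠂⠿⠿⠀⠀⠀
⠿⠿⠿⠿⠿⠿⠿⠿⠿⠀⠀⠀
⠂⠂⠂⠂⠂⠂⠀⠀⠀⠀⠀⠀

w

⠀⠀⠀⠀⠀⠀⠀⠀⠀⠀⠀⠀
⠀⠀⠀⠀⠀⠀⠀⠀⠀⠀⠀⠀
⠀⠀⠀⠀⠀⠀⠀⠀⠀⠀⠀⠀
⠀⠀⠀⠀⠀⠀⠀⠀⠀⠀⠀⠀
⠀⠿⠿⠿⠿⠂⠿⠿⠿⠿⠀⠀
⠀⠿⠿⠂⠂⠂⠂⠂⠿⠿⠀⠀
⠀⠿⠿⠂⠂⠂⣾⠂⠿⠿⠀⠀
⠀⠿⠿⠂⠂⠂⠂⠂⠂⠂⠀⠀
⠀⠿⠿⠂⠂⠂⠂⠂⠿⠿⠀⠀
⠀⠿⠿⠂⠂⠂⠂⠂⠿⠿⠀⠀
⠀⠿⠿⠿⠿⠿⠿⠿⠿⠿⠀⠀
⠀⠂⠂⠂⠂⠂⠂⠀⠀⠀⠀⠀

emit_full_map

⠿⠿⠿⠿⠂⠿⠿⠿⠿
⠿⠿⠂⠂⠂⠂⠂⠿⠿
⠿⠿⠂⠂⠂⣾⠂⠿⠿
⠿⠿⠂⠂⠂⠂⠂⠂⠂
⠿⠿⠂⠂⠂⠂⠂⠿⠿
⠿⠿⠂⠂⠂⠂⠂⠿⠿
⠿⠿⠿⠿⠿⠿⠿⠿⠿
⠂⠂⠂⠂⠂⠂⠀⠀⠀


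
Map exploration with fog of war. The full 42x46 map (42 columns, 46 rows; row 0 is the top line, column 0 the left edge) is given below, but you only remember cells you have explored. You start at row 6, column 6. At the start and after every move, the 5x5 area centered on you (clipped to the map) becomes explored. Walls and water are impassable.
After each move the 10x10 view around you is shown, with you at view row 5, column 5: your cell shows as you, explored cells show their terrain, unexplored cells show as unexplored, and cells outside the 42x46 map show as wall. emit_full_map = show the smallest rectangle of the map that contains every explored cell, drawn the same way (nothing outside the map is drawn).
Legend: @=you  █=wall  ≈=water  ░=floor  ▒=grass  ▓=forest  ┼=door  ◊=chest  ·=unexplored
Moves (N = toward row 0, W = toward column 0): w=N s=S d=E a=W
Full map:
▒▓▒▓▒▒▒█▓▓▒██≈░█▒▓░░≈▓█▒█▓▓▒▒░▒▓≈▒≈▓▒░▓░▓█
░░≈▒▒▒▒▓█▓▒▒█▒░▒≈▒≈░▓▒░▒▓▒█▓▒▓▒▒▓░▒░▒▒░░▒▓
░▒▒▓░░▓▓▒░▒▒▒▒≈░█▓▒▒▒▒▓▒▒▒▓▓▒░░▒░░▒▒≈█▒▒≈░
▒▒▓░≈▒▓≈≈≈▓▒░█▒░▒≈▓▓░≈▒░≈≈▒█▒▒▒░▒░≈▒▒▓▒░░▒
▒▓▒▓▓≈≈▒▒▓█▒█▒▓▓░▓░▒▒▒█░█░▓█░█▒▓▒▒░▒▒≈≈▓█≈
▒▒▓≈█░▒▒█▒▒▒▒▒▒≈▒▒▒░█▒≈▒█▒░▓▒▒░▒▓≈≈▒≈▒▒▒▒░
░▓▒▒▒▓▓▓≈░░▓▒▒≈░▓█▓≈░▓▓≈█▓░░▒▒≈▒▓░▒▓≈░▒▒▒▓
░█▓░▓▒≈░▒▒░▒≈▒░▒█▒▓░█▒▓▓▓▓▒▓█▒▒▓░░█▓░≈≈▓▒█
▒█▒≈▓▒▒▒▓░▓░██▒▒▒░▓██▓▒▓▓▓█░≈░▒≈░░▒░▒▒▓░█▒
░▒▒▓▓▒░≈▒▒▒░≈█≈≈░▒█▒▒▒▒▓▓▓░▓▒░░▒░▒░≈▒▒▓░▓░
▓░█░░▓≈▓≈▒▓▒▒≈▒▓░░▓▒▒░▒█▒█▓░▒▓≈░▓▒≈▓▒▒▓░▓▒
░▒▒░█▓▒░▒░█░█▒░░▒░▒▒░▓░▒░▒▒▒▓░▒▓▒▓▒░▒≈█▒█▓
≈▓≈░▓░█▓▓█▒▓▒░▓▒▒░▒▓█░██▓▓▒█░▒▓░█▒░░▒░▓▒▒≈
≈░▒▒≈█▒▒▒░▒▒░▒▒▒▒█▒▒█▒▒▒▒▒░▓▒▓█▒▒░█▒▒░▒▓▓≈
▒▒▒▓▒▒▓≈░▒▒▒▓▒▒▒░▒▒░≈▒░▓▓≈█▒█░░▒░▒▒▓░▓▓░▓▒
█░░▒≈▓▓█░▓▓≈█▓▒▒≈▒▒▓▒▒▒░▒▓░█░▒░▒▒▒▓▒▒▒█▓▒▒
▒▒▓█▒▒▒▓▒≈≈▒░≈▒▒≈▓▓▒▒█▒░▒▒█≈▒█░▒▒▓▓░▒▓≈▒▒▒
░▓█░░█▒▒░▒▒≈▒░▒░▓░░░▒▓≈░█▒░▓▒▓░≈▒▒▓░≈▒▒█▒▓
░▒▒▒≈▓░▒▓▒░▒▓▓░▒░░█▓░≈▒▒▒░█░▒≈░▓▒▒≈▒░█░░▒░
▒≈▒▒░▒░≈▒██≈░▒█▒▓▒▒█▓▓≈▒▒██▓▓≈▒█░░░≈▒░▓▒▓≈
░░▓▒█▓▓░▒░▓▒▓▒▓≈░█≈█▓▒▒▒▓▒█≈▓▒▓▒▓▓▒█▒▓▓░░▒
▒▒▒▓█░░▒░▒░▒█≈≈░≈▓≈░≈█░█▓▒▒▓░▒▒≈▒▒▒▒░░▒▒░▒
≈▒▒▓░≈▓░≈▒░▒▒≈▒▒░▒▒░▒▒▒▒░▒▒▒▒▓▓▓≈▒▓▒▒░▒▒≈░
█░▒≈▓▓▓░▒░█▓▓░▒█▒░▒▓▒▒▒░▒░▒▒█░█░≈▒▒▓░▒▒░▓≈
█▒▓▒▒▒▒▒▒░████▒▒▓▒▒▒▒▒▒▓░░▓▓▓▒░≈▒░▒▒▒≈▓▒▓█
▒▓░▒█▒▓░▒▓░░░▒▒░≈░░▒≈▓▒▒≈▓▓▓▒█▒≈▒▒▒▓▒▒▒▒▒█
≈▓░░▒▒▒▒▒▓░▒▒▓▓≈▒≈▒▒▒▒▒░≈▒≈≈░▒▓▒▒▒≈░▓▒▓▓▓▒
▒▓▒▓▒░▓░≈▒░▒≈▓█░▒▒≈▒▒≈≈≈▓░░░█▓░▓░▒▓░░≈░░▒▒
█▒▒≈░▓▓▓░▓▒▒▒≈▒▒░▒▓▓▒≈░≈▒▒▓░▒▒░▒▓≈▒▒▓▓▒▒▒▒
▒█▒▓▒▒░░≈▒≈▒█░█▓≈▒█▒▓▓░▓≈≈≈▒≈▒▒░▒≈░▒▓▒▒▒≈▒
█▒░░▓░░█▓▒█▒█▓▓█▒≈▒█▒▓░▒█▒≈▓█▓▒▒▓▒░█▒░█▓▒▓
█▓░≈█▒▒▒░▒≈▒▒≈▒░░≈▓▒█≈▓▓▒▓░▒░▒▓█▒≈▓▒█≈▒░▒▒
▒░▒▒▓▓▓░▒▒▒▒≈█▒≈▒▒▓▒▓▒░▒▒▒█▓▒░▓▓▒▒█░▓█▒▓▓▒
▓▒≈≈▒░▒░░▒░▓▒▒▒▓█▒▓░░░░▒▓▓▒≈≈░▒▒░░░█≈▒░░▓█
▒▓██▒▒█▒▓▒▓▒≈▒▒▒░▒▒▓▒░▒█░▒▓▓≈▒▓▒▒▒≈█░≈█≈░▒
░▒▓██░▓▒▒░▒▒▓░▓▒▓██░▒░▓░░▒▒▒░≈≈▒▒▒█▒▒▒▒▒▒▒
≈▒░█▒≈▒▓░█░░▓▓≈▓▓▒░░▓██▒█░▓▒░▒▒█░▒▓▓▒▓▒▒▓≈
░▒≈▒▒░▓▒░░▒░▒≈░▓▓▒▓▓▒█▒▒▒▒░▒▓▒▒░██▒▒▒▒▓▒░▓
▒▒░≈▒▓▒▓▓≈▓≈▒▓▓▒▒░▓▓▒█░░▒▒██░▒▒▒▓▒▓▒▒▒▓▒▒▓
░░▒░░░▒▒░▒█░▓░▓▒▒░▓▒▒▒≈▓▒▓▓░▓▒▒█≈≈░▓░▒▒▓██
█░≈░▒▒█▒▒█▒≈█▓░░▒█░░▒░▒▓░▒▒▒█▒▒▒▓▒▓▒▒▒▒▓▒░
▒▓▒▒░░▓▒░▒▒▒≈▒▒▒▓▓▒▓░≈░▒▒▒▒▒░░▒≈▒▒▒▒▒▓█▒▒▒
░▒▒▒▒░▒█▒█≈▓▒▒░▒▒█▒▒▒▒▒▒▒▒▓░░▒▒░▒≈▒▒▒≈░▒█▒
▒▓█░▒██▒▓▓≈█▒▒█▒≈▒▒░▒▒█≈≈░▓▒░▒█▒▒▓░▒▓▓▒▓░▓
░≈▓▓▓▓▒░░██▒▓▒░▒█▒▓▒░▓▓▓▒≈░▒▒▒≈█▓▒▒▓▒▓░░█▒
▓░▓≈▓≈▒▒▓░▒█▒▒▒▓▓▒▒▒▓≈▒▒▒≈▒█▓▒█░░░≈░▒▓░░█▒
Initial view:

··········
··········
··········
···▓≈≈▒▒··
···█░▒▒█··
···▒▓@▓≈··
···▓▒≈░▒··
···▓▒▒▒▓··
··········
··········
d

··········
··········
··········
··▓≈≈▒▒▓··
··█░▒▒█▒··
··▒▓▓@≈░··
··▓▒≈░▒▒··
··▓▒▒▒▓░··
··········
··········

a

··········
··········
··········
···▓≈≈▒▒▓·
···█░▒▒█▒·
···▒▓@▓≈░·
···▓▒≈░▒▒·
···▓▒▒▒▓░·
··········
··········

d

··········
··········
··········
··▓≈≈▒▒▓··
··█░▒▒█▒··
··▒▓▓@≈░··
··▓▒≈░▒▒··
··▓▒▒▒▓░··
··········
··········

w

··········
··········
··········
···▒▓≈≈≈··
··▓≈≈▒▒▓··
··█░▒@█▒··
··▒▓▓▓≈░··
··▓▒≈░▒▒··
··▓▒▒▒▓░··
··········

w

██████████
··········
··········
···░▓▓▒░··
···▒▓≈≈≈··
··▓≈≈@▒▓··
··█░▒▒█▒··
··▒▓▓▓≈░··
··▓▒≈░▒▒··
··▓▒▒▒▓░··

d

██████████
··········
··········
··░▓▓▒░▒··
··▒▓≈≈≈▓··
·▓≈≈▒@▓█··
·█░▒▒█▒▒··
·▒▓▓▓≈░░··
·▓▒≈░▒▒···
·▓▒▒▒▓░···

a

██████████
··········
··········
···░▓▓▒░▒·
···▒▓≈≈≈▓·
··▓≈≈@▒▓█·
··█░▒▒█▒▒·
··▒▓▓▓≈░░·
··▓▒≈░▒▒··
··▓▒▒▒▓░··

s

··········
··········
···░▓▓▒░▒·
···▒▓≈≈≈▓·
··▓≈≈▒▒▓█·
··█░▒@█▒▒·
··▒▓▓▓≈░░·
··▓▒≈░▒▒··
··▓▒▒▒▓░··
··········

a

··········
··········
····░▓▓▒░▒
···≈▒▓≈≈≈▓
···▓≈≈▒▒▓█
···█░@▒█▒▒
···▒▓▓▓≈░░
···▓▒≈░▒▒·
···▓▒▒▒▓░·
··········

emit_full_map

·░▓▓▒░▒
≈▒▓≈≈≈▓
▓≈≈▒▒▓█
█░@▒█▒▒
▒▓▓▓≈░░
▓▒≈░▒▒·
▓▒▒▒▓░·

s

··········
····░▓▓▒░▒
···≈▒▓≈≈≈▓
···▓≈≈▒▒▓█
···█░▒▒█▒▒
···▒▓@▓≈░░
···▓▒≈░▒▒·
···▓▒▒▒▓░·
··········
··········

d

··········
···░▓▓▒░▒·
··≈▒▓≈≈≈▓·
··▓≈≈▒▒▓█·
··█░▒▒█▒▒·
··▒▓▓@≈░░·
··▓▒≈░▒▒··
··▓▒▒▒▓░··
··········
··········

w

··········
··········
···░▓▓▒░▒·
··≈▒▓≈≈≈▓·
··▓≈≈▒▒▓█·
··█░▒@█▒▒·
··▒▓▓▓≈░░·
··▓▒≈░▒▒··
··▓▒▒▒▓░··
··········

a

··········
··········
····░▓▓▒░▒
···≈▒▓≈≈≈▓
···▓≈≈▒▒▓█
···█░@▒█▒▒
···▒▓▓▓≈░░
···▓▒≈░▒▒·
···▓▒▒▒▓░·
··········

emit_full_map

·░▓▓▒░▒
≈▒▓≈≈≈▓
▓≈≈▒▒▓█
█░@▒█▒▒
▒▓▓▓≈░░
▓▒≈░▒▒·
▓▒▒▒▓░·

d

··········
··········
···░▓▓▒░▒·
··≈▒▓≈≈≈▓·
··▓≈≈▒▒▓█·
··█░▒@█▒▒·
··▒▓▓▓≈░░·
··▓▒≈░▒▒··
··▓▒▒▒▓░··
··········

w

██████████
··········
··········
···░▓▓▒░▒·
··≈▒▓≈≈≈▓·
··▓≈≈@▒▓█·
··█░▒▒█▒▒·
··▒▓▓▓≈░░·
··▓▒≈░▒▒··
··▓▒▒▒▓░··
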